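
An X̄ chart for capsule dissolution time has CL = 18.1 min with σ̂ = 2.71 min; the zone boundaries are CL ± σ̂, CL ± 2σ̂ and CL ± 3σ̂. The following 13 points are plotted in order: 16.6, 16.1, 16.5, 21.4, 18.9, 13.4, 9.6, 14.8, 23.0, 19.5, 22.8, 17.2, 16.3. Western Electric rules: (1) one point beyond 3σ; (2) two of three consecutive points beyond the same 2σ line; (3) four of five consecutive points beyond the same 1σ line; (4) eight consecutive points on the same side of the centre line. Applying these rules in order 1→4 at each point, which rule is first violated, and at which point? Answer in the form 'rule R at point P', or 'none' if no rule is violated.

rule 1 at point 7

Zone of each point (C = within 1σ̂, B = 1σ̂–2σ̂, A = 2σ̂–3σ̂, * = beyond 3σ̂; sign = side of CL): 1:-C, 2:-C, 3:-C, 4:+B, 5:+C, 6:-B, 7:-*, 8:-B, 9:+B, 10:+C, 11:+B, 12:-C, 13:-C
Rule 1 (one point beyond the 3σ limits) is satisfied at point 7.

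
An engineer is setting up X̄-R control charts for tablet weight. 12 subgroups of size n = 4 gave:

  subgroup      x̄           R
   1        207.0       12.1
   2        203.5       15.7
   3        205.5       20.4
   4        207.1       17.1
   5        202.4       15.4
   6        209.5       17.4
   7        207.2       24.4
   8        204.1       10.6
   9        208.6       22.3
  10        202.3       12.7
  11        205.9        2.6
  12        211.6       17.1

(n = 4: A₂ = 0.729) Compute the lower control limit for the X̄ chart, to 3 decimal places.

194.816

X̄̄ = (207.0 + 203.5 + 205.5 + 207.1 + 202.4 + 209.5 + 207.2 + 204.1 + 208.6 + 202.3 + 205.9 + 211.6) / 12 = 2474.7000 / 12 = 206.2250
R̄ = (12.1 + 15.7 + 20.4 + 17.1 + 15.4 + 17.4 + 24.4 + 10.6 + 22.3 + 12.7 + 2.6 + 17.1) / 12 = 187.8000 / 12 = 15.6500
LCL = X̄̄ − A₂·R̄ = 206.2250 − 0.729 × 15.6500 = 194.8161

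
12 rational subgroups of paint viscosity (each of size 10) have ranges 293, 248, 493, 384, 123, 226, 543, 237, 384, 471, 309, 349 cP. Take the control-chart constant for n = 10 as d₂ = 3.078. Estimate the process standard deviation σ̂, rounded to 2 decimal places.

R̄ = (293 + 248 + 493 + 384 + 123 + 226 + 543 + 237 + 384 + 471 + 309 + 349) / 12 = 338.3333
σ̂ = R̄ / d₂ = 338.3333 / 3.078 = 109.9199

109.92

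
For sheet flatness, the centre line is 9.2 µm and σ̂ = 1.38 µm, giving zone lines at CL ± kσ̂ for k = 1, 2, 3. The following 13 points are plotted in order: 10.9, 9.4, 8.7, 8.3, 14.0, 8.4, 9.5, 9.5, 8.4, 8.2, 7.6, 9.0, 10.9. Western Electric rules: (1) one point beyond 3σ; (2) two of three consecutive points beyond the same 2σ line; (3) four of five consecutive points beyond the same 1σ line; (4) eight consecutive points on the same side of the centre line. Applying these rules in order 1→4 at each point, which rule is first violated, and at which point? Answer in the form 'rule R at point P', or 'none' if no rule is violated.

rule 1 at point 5

Zone of each point (C = within 1σ̂, B = 1σ̂–2σ̂, A = 2σ̂–3σ̂, * = beyond 3σ̂; sign = side of CL): 1:+B, 2:+C, 3:-C, 4:-C, 5:+*, 6:-C, 7:+C, 8:+C, 9:-C, 10:-C, 11:-B, 12:-C, 13:+B
Rule 1 (one point beyond the 3σ limits) is satisfied at point 5.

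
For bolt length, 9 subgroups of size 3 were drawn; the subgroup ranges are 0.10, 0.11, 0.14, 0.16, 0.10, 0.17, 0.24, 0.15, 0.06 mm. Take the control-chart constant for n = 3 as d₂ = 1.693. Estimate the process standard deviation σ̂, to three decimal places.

R̄ = (0.10 + 0.11 + 0.14 + 0.16 + 0.10 + 0.17 + 0.24 + 0.15 + 0.06) / 9 = 0.1367
σ̂ = R̄ / d₂ = 0.1367 / 1.693 = 0.0807

0.081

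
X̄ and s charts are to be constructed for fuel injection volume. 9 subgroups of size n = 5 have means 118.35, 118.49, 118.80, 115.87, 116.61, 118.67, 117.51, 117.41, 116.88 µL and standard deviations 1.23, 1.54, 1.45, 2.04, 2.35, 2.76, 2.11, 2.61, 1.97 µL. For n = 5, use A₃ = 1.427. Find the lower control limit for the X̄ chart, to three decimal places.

114.758

X̄̄ = (118.35 + 118.49 + 118.80 + 115.87 + 116.61 + 118.67 + 117.51 + 117.41 + 116.88) / 9 = 117.6211
s̄ = (1.23 + 1.54 + 1.45 + 2.04 + 2.35 + 2.76 + 2.11 + 2.61 + 1.97) / 9 = 2.0067
LCL = X̄̄ − A₃·s̄ = 117.6211 − 1.427 × 2.0067 = 114.7576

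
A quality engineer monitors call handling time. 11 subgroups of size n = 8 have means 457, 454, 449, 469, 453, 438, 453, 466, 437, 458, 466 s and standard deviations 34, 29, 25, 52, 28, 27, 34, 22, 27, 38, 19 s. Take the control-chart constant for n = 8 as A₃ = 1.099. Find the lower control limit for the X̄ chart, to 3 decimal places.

421.076

X̄̄ = (457 + 454 + 449 + 469 + 453 + 438 + 453 + 466 + 437 + 458 + 466) / 11 = 454.5455
s̄ = (34 + 29 + 25 + 52 + 28 + 27 + 34 + 22 + 27 + 38 + 19) / 11 = 30.4545
LCL = X̄̄ − A₃·s̄ = 454.5455 − 1.099 × 30.4545 = 421.0759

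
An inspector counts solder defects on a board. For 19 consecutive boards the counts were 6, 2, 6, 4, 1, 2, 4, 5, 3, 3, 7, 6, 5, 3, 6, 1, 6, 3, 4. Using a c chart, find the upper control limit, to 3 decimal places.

c̄ = (6 + 2 + 6 + 4 + 1 + 2 + 4 + 5 + 3 + 3 + 7 + 6 + 5 + 3 + 6 + 1 + 6 + 3 + 4) / 19 = 77 / 19 = 4.0526
UCL = c̄ + 3√c̄ = 4.0526 + 3 × √4.0526 = 4.0526 + 3 × 2.0131 = 10.0920

10.092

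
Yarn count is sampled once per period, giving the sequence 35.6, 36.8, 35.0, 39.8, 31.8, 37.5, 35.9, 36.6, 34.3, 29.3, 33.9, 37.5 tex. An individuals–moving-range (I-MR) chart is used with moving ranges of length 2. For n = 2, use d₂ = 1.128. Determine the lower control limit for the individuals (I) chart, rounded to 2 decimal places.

25.83

X̄ = (35.6 + 36.8 + 35.0 + 39.8 + 31.8 + 37.5 + 35.9 + 36.6 + 34.3 + 29.3 + 33.9 + 37.5) / 12 = 35.3333
Moving ranges: 1.2, 1.8, 4.8, 8.0, 5.7, 1.6, 0.7, 2.3, 5.0, 4.6, 3.6; M̄R̄ = 39.3000 / 11 = 3.5727
LCL = X̄ − 3·M̄R̄/d₂ = 35.3333 − 3 × 3.5727 / 1.128 = 25.8314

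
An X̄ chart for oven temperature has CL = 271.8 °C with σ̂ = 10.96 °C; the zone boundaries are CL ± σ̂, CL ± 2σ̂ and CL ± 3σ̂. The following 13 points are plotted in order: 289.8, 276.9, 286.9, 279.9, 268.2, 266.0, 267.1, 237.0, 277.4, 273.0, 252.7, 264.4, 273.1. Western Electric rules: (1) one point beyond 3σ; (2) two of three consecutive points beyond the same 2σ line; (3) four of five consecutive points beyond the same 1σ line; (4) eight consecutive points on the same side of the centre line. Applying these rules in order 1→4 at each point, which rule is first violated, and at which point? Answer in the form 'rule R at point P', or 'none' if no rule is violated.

rule 1 at point 8

Zone of each point (C = within 1σ̂, B = 1σ̂–2σ̂, A = 2σ̂–3σ̂, * = beyond 3σ̂; sign = side of CL): 1:+B, 2:+C, 3:+B, 4:+C, 5:-C, 6:-C, 7:-C, 8:-*, 9:+C, 10:+C, 11:-B, 12:-C, 13:+C
Rule 1 (one point beyond the 3σ limits) is satisfied at point 8.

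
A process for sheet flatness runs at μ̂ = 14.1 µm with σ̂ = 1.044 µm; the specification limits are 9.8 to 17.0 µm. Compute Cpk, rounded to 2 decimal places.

Cpu = (USL − μ̂) / (3σ̂) = (17.0 − 14.1) / (3 × 1.044) = 0.9259; Cpl = (μ̂ − LSL) / (3σ̂) = (14.1 − 9.8) / (3 × 1.044) = 1.3729; Cpk = min(Cpu, Cpl) = 0.9259

0.93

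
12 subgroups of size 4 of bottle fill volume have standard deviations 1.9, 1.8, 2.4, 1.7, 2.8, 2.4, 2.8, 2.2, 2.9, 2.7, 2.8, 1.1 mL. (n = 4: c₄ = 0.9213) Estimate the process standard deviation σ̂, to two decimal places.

2.49

s̄ = (1.9 + 1.8 + 2.4 + 1.7 + 2.8 + 2.4 + 2.8 + 2.2 + 2.9 + 2.7 + 2.8 + 1.1) / 12 = 2.2917
σ̂ = s̄ / c₄ = 2.2917 / 0.9213 = 2.4874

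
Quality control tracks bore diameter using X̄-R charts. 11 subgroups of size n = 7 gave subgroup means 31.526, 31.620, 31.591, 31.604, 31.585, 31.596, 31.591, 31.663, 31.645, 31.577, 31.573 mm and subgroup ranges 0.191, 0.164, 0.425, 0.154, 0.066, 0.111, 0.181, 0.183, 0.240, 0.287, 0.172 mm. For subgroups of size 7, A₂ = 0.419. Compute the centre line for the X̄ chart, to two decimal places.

31.60

X̄̄ = (31.526 + 31.620 + 31.591 + 31.604 + 31.585 + 31.596 + 31.591 + 31.663 + 31.645 + 31.577 + 31.573) / 11 = 347.5710 / 11 = 31.5974
CL = X̄̄ = 31.5974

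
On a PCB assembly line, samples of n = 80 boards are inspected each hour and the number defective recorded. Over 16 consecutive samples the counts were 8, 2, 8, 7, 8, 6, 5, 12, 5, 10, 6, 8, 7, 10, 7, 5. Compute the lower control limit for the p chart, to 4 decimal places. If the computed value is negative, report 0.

0.0000

p̄ = Σdᵢ / (k·n) = 114 / (16 × 80) = 0.08906
LCL = p̄ − 3·√(p̄(1−p̄)/n) = 0.08906 − 3 × 0.03185 = -0.00647 → 0 (negative, so LCL = 0)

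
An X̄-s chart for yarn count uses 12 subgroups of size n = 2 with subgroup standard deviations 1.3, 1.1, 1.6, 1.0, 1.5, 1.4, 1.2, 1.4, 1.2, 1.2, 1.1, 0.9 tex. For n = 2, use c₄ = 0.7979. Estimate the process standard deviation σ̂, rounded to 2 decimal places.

s̄ = (1.3 + 1.1 + 1.6 + 1.0 + 1.5 + 1.4 + 1.2 + 1.4 + 1.2 + 1.2 + 1.1 + 0.9) / 12 = 1.2417
σ̂ = s̄ / c₄ = 1.2417 / 0.7979 = 1.5562

1.56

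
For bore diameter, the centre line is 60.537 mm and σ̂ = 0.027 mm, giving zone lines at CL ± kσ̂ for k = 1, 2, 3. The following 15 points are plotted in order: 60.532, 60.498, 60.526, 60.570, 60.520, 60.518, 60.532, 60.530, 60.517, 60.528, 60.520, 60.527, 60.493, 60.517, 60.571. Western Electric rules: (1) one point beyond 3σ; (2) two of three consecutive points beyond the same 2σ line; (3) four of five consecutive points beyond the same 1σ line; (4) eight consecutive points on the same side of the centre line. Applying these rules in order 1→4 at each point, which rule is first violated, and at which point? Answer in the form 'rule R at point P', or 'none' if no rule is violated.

rule 4 at point 12

Zone of each point (C = within 1σ̂, B = 1σ̂–2σ̂, A = 2σ̂–3σ̂, * = beyond 3σ̂; sign = side of CL): 1:-C, 2:-B, 3:-C, 4:+B, 5:-C, 6:-C, 7:-C, 8:-C, 9:-C, 10:-C, 11:-C, 12:-C, 13:-B, 14:-C, 15:+B
Rule 4 (eight consecutive points on the same side of the centre line) is satisfied at point 12.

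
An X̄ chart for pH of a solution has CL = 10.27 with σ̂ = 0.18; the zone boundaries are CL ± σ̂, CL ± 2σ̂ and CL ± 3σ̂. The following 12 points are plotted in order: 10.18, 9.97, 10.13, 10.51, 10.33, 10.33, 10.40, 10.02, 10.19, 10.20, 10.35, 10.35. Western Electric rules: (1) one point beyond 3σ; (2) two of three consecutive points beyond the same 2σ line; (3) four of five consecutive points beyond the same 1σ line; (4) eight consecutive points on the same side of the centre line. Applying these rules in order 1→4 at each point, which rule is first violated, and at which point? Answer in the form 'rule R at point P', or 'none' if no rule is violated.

Zone of each point (C = within 1σ̂, B = 1σ̂–2σ̂, A = 2σ̂–3σ̂, * = beyond 3σ̂; sign = side of CL): 1:-C, 2:-B, 3:-C, 4:+B, 5:+C, 6:+C, 7:+C, 8:-B, 9:-C, 10:-C, 11:+C, 12:+C
No rule fires across all 12 points.

none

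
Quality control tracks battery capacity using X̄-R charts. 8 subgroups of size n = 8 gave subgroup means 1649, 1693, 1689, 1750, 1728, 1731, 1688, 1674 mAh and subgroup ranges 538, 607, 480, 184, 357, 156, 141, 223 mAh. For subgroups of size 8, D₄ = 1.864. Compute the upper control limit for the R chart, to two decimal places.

R̄ = (538 + 607 + 480 + 184 + 357 + 156 + 141 + 223) / 8 = 2686.0000 / 8 = 335.7500
UCL_R = D₄·R̄ = 1.864 × 335.7500 = 625.8380

625.84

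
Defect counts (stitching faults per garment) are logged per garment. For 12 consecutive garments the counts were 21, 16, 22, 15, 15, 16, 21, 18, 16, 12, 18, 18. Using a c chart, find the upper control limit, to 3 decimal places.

c̄ = (21 + 16 + 22 + 15 + 15 + 16 + 21 + 18 + 16 + 12 + 18 + 18) / 12 = 208 / 12 = 17.3333
UCL = c̄ + 3√c̄ = 17.3333 + 3 × √17.3333 = 17.3333 + 3 × 4.1633 = 29.8233

29.823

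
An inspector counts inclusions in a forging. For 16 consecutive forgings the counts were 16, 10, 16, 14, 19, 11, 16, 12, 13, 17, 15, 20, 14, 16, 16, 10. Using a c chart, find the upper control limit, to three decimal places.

26.185

c̄ = (16 + 10 + 16 + 14 + 19 + 11 + 16 + 12 + 13 + 17 + 15 + 20 + 14 + 16 + 16 + 10) / 16 = 235 / 16 = 14.6875
UCL = c̄ + 3√c̄ = 14.6875 + 3 × √14.6875 = 14.6875 + 3 × 3.8324 = 26.1848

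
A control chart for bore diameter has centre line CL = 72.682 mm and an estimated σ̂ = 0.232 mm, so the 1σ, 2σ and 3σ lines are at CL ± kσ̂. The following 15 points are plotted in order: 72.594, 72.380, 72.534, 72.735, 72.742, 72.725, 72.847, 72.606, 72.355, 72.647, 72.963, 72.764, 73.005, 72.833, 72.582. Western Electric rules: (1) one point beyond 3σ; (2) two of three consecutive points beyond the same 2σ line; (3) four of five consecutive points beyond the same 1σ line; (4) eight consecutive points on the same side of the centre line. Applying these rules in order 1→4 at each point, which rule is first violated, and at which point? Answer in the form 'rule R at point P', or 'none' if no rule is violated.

Zone of each point (C = within 1σ̂, B = 1σ̂–2σ̂, A = 2σ̂–3σ̂, * = beyond 3σ̂; sign = side of CL): 1:-C, 2:-B, 3:-C, 4:+C, 5:+C, 6:+C, 7:+C, 8:-C, 9:-B, 10:-C, 11:+B, 12:+C, 13:+B, 14:+C, 15:-C
No rule fires across all 15 points.

none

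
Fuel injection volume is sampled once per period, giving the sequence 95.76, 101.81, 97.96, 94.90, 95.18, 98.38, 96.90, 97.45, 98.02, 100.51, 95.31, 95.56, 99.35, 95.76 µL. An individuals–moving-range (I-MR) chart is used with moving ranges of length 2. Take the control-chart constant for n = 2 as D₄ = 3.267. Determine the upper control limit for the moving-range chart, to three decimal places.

8.635

Moving ranges: 6.05, 3.85, 3.06, 0.28, 3.20, 1.48, 0.55, 0.57, 2.49, 5.20, 0.25, 3.79, 3.59; M̄R̄ = 34.3600 / 13 = 2.6431
UCL_MR = D₄·M̄R̄ = 3.267 × 2.6431 = 8.6349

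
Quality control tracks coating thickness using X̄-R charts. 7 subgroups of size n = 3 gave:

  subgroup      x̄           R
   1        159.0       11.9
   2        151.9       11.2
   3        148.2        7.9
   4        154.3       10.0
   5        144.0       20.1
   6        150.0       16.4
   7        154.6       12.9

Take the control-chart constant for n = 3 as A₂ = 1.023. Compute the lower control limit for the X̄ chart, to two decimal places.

138.50

X̄̄ = (159.0 + 151.9 + 148.2 + 154.3 + 144.0 + 150.0 + 154.6) / 7 = 1062.0000 / 7 = 151.7143
R̄ = (11.9 + 11.2 + 7.9 + 10.0 + 20.1 + 16.4 + 12.9) / 7 = 90.4000 / 7 = 12.9143
LCL = X̄̄ − A₂·R̄ = 151.7143 − 1.023 × 12.9143 = 138.5030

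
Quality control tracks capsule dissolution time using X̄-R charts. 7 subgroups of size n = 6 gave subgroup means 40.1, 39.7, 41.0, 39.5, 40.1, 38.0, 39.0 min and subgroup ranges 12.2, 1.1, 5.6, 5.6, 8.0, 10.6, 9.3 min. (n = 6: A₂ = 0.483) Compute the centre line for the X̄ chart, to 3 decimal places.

X̄̄ = (40.1 + 39.7 + 41.0 + 39.5 + 40.1 + 38.0 + 39.0) / 7 = 277.4000 / 7 = 39.6286
CL = X̄̄ = 39.6286

39.629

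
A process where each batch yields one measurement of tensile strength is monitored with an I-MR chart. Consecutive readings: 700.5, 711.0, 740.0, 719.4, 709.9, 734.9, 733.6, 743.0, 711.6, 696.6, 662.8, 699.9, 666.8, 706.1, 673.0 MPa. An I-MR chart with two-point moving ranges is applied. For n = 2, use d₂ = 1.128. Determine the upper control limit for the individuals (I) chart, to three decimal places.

X̄ = (700.5 + 711.0 + 740.0 + 719.4 + 709.9 + 734.9 + 733.6 + 743.0 + 711.6 + 696.6 + 662.8 + 699.9 + 666.8 + 706.1 + 673.0) / 15 = 707.2733
Moving ranges: 10.5, 29.0, 20.6, 9.5, 25.0, 1.3, 9.4, 31.4, 15.0, 33.8, 37.1, 33.1, 39.3, 33.1; M̄R̄ = 328.1000 / 14 = 23.4357
UCL = X̄ + 3·M̄R̄/d₂ = 707.2733 + 3 × 23.4357 / 1.128 = 769.6024

769.602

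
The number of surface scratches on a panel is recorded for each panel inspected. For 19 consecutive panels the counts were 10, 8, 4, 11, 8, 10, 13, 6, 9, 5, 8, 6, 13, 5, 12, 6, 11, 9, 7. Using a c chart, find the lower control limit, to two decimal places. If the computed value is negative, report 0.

0.00

c̄ = (10 + 8 + 4 + 11 + 8 + 10 + 13 + 6 + 9 + 5 + 8 + 6 + 13 + 5 + 12 + 6 + 11 + 9 + 7) / 19 = 161 / 19 = 8.4737
LCL = c̄ − 3√c̄ = 8.4737 − 3 × 2.9110 = -0.2592 → 0 (cannot be negative)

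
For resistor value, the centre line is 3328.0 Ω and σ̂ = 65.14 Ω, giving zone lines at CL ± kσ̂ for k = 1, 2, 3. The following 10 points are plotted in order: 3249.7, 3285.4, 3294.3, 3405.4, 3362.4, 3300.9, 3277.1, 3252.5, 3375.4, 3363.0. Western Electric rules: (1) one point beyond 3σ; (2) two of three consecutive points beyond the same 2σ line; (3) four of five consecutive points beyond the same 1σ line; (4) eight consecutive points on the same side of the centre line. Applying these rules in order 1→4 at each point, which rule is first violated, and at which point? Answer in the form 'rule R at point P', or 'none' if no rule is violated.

Zone of each point (C = within 1σ̂, B = 1σ̂–2σ̂, A = 2σ̂–3σ̂, * = beyond 3σ̂; sign = side of CL): 1:-B, 2:-C, 3:-C, 4:+B, 5:+C, 6:-C, 7:-C, 8:-B, 9:+C, 10:+C
No rule fires across all 10 points.

none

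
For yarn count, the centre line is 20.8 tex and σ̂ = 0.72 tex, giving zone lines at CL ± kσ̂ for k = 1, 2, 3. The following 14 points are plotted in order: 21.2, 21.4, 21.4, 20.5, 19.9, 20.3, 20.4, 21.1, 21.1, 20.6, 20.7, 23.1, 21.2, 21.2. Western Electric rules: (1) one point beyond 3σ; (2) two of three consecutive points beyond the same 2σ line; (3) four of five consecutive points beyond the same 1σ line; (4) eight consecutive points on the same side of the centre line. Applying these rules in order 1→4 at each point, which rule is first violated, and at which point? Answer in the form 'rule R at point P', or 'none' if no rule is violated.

Zone of each point (C = within 1σ̂, B = 1σ̂–2σ̂, A = 2σ̂–3σ̂, * = beyond 3σ̂; sign = side of CL): 1:+C, 2:+C, 3:+C, 4:-C, 5:-B, 6:-C, 7:-C, 8:+C, 9:+C, 10:-C, 11:-C, 12:+*, 13:+C, 14:+C
Rule 1 (one point beyond the 3σ limits) is satisfied at point 12.

rule 1 at point 12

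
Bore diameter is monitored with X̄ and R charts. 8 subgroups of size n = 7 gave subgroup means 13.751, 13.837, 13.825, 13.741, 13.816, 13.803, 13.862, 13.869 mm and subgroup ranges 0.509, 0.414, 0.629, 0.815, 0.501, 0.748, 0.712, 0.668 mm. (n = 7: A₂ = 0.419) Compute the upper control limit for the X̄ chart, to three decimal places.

14.075

X̄̄ = (13.751 + 13.837 + 13.825 + 13.741 + 13.816 + 13.803 + 13.862 + 13.869) / 8 = 110.5040 / 8 = 13.8130
R̄ = (0.509 + 0.414 + 0.629 + 0.815 + 0.501 + 0.748 + 0.712 + 0.668) / 8 = 4.9960 / 8 = 0.6245
UCL = X̄̄ + A₂·R̄ = 13.8130 + 0.419 × 0.6245 = 14.0747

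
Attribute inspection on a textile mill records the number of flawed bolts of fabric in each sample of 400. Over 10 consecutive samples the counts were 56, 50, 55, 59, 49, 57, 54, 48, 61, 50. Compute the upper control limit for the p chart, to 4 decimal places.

0.1860

p̄ = Σdᵢ / (k·n) = 539 / (10 × 400) = 0.13475
UCL = p̄ + 3·√(p̄(1−p̄)/n) = 0.13475 + 3 × √(0.13475×0.86525/400) = 0.13475 + 3 × 0.01707 = 0.18597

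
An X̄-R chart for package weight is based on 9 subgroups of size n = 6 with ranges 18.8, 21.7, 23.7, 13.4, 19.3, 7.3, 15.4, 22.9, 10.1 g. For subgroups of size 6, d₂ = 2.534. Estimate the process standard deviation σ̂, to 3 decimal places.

6.691

R̄ = (18.8 + 21.7 + 23.7 + 13.4 + 19.3 + 7.3 + 15.4 + 22.9 + 10.1) / 9 = 16.9556
σ̂ = R̄ / d₂ = 16.9556 / 2.534 = 6.6912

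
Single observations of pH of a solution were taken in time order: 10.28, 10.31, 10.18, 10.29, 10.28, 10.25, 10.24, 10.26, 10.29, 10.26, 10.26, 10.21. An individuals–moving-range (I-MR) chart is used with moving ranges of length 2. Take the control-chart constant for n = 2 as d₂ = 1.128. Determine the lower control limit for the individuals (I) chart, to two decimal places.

X̄ = (10.28 + 10.31 + 10.18 + 10.29 + 10.28 + 10.25 + 10.24 + 10.26 + 10.29 + 10.26 + 10.26 + 10.21) / 12 = 10.2592
Moving ranges: 0.03, 0.13, 0.11, 0.01, 0.03, 0.01, 0.02, 0.03, 0.03, 0.00, 0.05; M̄R̄ = 0.4500 / 11 = 0.0409
LCL = X̄ − 3·M̄R̄/d₂ = 10.2592 − 3 × 0.0409 / 1.128 = 10.1504

10.15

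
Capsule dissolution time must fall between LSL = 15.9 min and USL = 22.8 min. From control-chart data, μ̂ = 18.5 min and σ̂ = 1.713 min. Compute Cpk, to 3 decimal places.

0.506

Cpu = (USL − μ̂) / (3σ̂) = (22.8 − 18.5) / (3 × 1.713) = 0.8367; Cpl = (μ̂ − LSL) / (3σ̂) = (18.5 − 15.9) / (3 × 1.713) = 0.5059; Cpk = min(Cpu, Cpl) = 0.5059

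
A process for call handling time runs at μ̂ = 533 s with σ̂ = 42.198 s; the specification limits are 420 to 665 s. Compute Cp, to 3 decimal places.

0.968

Cp = (USL − LSL) / (6σ̂) = (665 − 420) / (6 × 42.198) = 245.0000 / 253.1880 = 0.9677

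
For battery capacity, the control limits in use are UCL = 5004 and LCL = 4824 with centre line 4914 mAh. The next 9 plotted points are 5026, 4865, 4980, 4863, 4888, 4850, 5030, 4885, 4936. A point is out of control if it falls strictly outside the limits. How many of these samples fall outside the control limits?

2

Compare each point to [4824, 5004]: sample 1 = 5026 > UCL; sample 7 = 5030 > UCL.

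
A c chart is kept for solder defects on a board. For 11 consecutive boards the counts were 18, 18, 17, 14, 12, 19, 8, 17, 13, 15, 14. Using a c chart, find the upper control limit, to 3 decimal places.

26.619

c̄ = (18 + 18 + 17 + 14 + 12 + 19 + 8 + 17 + 13 + 15 + 14) / 11 = 165 / 11 = 15.0000
UCL = c̄ + 3√c̄ = 15.0000 + 3 × √15.0000 = 15.0000 + 3 × 3.8730 = 26.6190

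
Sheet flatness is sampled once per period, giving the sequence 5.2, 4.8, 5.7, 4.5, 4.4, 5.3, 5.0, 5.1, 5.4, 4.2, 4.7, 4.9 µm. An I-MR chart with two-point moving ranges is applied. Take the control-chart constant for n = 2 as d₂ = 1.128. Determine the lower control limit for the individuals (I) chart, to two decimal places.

X̄ = (5.2 + 4.8 + 5.7 + 4.5 + 4.4 + 5.3 + 5.0 + 5.1 + 5.4 + 4.2 + 4.7 + 4.9) / 12 = 4.9333
Moving ranges: 0.4, 0.9, 1.2, 0.1, 0.9, 0.3, 0.1, 0.3, 1.2, 0.5, 0.2; M̄R̄ = 6.1000 / 11 = 0.5545
LCL = X̄ − 3·M̄R̄/d₂ = 4.9333 − 3 × 0.5545 / 1.128 = 3.4585

3.46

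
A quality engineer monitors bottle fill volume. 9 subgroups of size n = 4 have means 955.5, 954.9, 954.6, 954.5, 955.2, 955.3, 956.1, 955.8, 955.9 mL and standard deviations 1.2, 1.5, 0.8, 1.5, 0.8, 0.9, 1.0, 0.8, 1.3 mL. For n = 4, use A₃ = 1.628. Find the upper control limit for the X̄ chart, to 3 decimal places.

X̄̄ = (955.5 + 954.9 + 954.6 + 954.5 + 955.2 + 955.3 + 956.1 + 955.8 + 955.9) / 9 = 955.3111
s̄ = (1.2 + 1.5 + 0.8 + 1.5 + 0.8 + 0.9 + 1.0 + 0.8 + 1.3) / 9 = 1.0889
UCL = X̄̄ + A₃·s̄ = 955.3111 + 1.628 × 1.0889 = 957.0838

957.084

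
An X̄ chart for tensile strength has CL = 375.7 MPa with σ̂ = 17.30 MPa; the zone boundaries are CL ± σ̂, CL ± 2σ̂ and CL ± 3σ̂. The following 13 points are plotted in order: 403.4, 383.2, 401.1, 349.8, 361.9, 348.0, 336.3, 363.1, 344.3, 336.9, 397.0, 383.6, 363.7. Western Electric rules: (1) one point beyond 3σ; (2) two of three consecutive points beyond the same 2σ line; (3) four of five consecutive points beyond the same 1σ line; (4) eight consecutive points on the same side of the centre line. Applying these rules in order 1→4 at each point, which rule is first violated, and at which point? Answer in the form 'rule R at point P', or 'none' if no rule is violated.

Zone of each point (C = within 1σ̂, B = 1σ̂–2σ̂, A = 2σ̂–3σ̂, * = beyond 3σ̂; sign = side of CL): 1:+B, 2:+C, 3:+B, 4:-B, 5:-C, 6:-B, 7:-A, 8:-C, 9:-B, 10:-A, 11:+B, 12:+C, 13:-C
Rule 3 (four of five consecutive points beyond the same 1σ limit) is satisfied at point 10.

rule 3 at point 10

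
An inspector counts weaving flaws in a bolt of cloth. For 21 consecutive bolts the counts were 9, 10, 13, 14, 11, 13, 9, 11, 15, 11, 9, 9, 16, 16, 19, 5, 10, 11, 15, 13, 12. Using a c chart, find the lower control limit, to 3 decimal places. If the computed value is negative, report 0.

c̄ = (9 + 10 + 13 + 14 + 11 + 13 + 9 + 11 + 15 + 11 + 9 + 9 + 16 + 16 + 19 + 5 + 10 + 11 + 15 + 13 + 12) / 21 = 251 / 21 = 11.9524
LCL = c̄ − 3√c̄ = 11.9524 − 3 × 3.4572 = 1.5807

1.581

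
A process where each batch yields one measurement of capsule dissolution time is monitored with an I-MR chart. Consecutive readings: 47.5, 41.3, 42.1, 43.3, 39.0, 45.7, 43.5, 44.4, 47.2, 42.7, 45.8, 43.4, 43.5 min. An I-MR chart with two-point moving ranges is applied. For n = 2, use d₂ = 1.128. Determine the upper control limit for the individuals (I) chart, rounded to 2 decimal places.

51.60

X̄ = (47.5 + 41.3 + 42.1 + 43.3 + 39.0 + 45.7 + 43.5 + 44.4 + 47.2 + 42.7 + 45.8 + 43.4 + 43.5) / 13 = 43.8000
Moving ranges: 6.2, 0.8, 1.2, 4.3, 6.7, 2.2, 0.9, 2.8, 4.5, 3.1, 2.4, 0.1; M̄R̄ = 35.2000 / 12 = 2.9333
UCL = X̄ + 3·M̄R̄/d₂ = 43.8000 + 3 × 2.9333 / 1.128 = 51.6014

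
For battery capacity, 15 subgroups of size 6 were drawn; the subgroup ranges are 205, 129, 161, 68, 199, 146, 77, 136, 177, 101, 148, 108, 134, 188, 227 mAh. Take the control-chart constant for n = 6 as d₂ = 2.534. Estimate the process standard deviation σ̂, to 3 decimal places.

57.985

R̄ = (205 + 129 + 161 + 68 + 199 + 146 + 77 + 136 + 177 + 101 + 148 + 108 + 134 + 188 + 227) / 15 = 146.9333
σ̂ = R̄ / d₂ = 146.9333 / 2.534 = 57.9847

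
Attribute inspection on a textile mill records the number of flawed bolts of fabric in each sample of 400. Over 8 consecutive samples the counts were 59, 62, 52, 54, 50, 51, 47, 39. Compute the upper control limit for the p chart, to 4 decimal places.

p̄ = Σdᵢ / (k·n) = 414 / (8 × 400) = 0.12937
UCL = p̄ + 3·√(p̄(1−p̄)/n) = 0.12937 + 3 × √(0.12937×0.87062/400) = 0.12937 + 3 × 0.01678 = 0.17972

0.1797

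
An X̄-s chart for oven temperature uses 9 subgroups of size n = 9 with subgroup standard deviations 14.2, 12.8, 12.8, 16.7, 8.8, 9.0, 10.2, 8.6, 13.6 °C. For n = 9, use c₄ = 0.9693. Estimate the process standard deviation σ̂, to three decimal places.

s̄ = (14.2 + 12.8 + 12.8 + 16.7 + 8.8 + 9.0 + 10.2 + 8.6 + 13.6) / 9 = 11.8556
σ̂ = s̄ / c₄ = 11.8556 / 0.9693 = 12.2310

12.231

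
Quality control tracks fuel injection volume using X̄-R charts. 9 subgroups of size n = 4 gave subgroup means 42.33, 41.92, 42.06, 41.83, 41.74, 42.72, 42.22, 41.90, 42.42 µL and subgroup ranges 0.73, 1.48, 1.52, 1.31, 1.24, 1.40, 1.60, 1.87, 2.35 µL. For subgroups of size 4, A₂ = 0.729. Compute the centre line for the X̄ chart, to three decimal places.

X̄̄ = (42.33 + 41.92 + 42.06 + 41.83 + 41.74 + 42.72 + 42.22 + 41.90 + 42.42) / 9 = 379.1400 / 9 = 42.1267
CL = X̄̄ = 42.1267

42.127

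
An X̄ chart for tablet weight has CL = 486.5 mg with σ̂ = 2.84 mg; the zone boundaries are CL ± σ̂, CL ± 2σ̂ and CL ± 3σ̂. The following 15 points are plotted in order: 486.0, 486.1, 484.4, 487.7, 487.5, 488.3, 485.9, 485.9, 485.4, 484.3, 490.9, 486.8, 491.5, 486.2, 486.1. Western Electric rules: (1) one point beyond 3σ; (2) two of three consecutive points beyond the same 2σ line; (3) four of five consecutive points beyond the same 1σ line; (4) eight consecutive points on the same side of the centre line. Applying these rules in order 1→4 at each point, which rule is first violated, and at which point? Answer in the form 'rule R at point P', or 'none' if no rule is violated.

Zone of each point (C = within 1σ̂, B = 1σ̂–2σ̂, A = 2σ̂–3σ̂, * = beyond 3σ̂; sign = side of CL): 1:-C, 2:-C, 3:-C, 4:+C, 5:+C, 6:+C, 7:-C, 8:-C, 9:-C, 10:-C, 11:+B, 12:+C, 13:+B, 14:-C, 15:-C
No rule fires across all 15 points.

none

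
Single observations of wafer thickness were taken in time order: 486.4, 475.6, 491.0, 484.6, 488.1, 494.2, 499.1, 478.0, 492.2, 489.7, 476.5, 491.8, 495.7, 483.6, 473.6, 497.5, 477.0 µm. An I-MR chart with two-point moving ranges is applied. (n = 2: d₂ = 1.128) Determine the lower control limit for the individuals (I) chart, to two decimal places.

X̄ = (486.4 + 475.6 + 491.0 + 484.6 + 488.1 + 494.2 + 499.1 + 478.0 + 492.2 + 489.7 + 476.5 + 491.8 + 495.7 + 483.6 + 473.6 + 497.5 + 477.0) / 17 = 486.7412
Moving ranges: 10.8, 15.4, 6.4, 3.5, 6.1, 4.9, 21.1, 14.2, 2.5, 13.2, 15.3, 3.9, 12.1, 10.0, 23.9, 20.5; M̄R̄ = 183.8000 / 16 = 11.4875
LCL = X̄ − 3·M̄R̄/d₂ = 486.7412 − 3 × 11.4875 / 1.128 = 456.1893

456.19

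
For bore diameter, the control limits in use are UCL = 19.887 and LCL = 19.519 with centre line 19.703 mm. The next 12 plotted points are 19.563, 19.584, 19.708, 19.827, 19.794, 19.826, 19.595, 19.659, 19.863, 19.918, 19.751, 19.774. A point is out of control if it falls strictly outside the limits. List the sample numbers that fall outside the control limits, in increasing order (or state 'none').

Compare each point to [19.519, 19.887]: sample 10 = 19.918 > UCL.

10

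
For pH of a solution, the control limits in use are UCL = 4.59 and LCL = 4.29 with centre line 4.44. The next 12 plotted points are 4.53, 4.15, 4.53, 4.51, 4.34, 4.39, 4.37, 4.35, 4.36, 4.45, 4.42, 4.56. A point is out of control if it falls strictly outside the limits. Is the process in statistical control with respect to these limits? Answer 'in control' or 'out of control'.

Compare each point to [4.29, 4.59]: sample 2 = 4.15 < LCL.

out of control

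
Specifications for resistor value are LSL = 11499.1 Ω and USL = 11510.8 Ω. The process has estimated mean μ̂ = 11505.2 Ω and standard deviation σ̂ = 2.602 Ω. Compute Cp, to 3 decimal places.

Cp = (USL − LSL) / (6σ̂) = (11510.8 − 11499.1) / (6 × 2.602) = 11.7000 / 15.6120 = 0.7494

0.749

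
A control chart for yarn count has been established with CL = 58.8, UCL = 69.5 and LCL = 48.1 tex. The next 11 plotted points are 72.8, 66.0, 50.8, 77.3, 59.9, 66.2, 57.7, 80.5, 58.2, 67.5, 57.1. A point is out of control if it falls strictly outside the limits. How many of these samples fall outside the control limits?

Compare each point to [48.1, 69.5]: sample 1 = 72.8 > UCL; sample 4 = 77.3 > UCL; sample 8 = 80.5 > UCL.

3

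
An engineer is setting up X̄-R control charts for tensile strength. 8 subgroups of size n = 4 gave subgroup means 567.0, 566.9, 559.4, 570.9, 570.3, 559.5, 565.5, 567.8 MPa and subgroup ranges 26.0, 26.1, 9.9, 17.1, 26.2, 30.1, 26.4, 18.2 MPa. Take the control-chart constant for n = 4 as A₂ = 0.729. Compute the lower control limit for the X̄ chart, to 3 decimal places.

X̄̄ = (567.0 + 566.9 + 559.4 + 570.9 + 570.3 + 559.5 + 565.5 + 567.8) / 8 = 4527.3000 / 8 = 565.9125
R̄ = (26.0 + 26.1 + 9.9 + 17.1 + 26.2 + 30.1 + 26.4 + 18.2) / 8 = 180.0000 / 8 = 22.5000
LCL = X̄̄ − A₂·R̄ = 565.9125 − 0.729 × 22.5000 = 549.5100

549.510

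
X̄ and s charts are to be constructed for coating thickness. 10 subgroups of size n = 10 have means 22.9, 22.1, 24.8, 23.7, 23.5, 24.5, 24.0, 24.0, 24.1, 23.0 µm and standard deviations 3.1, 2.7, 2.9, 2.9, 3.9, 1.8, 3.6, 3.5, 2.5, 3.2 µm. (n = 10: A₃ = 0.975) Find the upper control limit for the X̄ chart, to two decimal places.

X̄̄ = (22.9 + 22.1 + 24.8 + 23.7 + 23.5 + 24.5 + 24.0 + 24.0 + 24.1 + 23.0) / 10 = 23.6600
s̄ = (3.1 + 2.7 + 2.9 + 2.9 + 3.9 + 1.8 + 3.6 + 3.5 + 2.5 + 3.2) / 10 = 3.0100
UCL = X̄̄ + A₃·s̄ = 23.6600 + 0.975 × 3.0100 = 26.5948

26.59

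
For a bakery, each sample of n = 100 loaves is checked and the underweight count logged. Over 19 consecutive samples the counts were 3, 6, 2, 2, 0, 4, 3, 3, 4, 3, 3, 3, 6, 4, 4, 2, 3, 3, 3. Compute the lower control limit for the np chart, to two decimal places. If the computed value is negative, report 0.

p̄ = Σdᵢ / (k·n) = 61 / (19 × 100) = 0.03211
LCL = np̄ − 3·√(np̄(1−p̄)) = 3.2105 − 3 × 1.7628 = -2.0779 → 0 (negative, so LCL = 0)

0.00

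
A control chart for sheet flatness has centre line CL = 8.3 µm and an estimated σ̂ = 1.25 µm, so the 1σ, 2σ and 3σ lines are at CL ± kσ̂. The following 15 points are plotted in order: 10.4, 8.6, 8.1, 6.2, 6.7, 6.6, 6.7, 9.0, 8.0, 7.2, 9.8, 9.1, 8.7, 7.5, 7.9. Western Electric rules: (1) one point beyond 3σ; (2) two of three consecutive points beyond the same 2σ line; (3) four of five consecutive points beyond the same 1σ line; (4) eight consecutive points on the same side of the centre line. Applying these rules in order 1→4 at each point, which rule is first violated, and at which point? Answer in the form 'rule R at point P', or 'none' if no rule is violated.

Zone of each point (C = within 1σ̂, B = 1σ̂–2σ̂, A = 2σ̂–3σ̂, * = beyond 3σ̂; sign = side of CL): 1:+B, 2:+C, 3:-C, 4:-B, 5:-B, 6:-B, 7:-B, 8:+C, 9:-C, 10:-C, 11:+B, 12:+C, 13:+C, 14:-C, 15:-C
Rule 3 (four of five consecutive points beyond the same 1σ limit) is satisfied at point 7.

rule 3 at point 7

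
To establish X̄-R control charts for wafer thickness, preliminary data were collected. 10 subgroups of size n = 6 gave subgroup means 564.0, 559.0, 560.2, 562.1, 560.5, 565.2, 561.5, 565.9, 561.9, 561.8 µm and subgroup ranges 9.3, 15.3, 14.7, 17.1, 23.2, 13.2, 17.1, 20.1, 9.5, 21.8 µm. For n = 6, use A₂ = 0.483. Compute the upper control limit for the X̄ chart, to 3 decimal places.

X̄̄ = (564.0 + 559.0 + 560.2 + 562.1 + 560.5 + 565.2 + 561.5 + 565.9 + 561.9 + 561.8) / 10 = 5622.1000 / 10 = 562.2100
R̄ = (9.3 + 15.3 + 14.7 + 17.1 + 23.2 + 13.2 + 17.1 + 20.1 + 9.5 + 21.8) / 10 = 161.3000 / 10 = 16.1300
UCL = X̄̄ + A₂·R̄ = 562.2100 + 0.483 × 16.1300 = 570.0008

570.001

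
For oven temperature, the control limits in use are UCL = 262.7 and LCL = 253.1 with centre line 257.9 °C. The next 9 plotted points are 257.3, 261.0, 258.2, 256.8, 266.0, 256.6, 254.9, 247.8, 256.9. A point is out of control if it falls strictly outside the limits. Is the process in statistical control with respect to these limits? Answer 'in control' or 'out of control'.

Compare each point to [253.1, 262.7]: sample 5 = 266.0 > UCL; sample 8 = 247.8 < LCL.

out of control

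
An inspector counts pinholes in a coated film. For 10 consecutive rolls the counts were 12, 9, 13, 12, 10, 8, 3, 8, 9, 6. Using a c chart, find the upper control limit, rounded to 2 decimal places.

18.00

c̄ = (12 + 9 + 13 + 12 + 10 + 8 + 3 + 8 + 9 + 6) / 10 = 90 / 10 = 9.0000
UCL = c̄ + 3√c̄ = 9.0000 + 3 × √9.0000 = 9.0000 + 3 × 3.0000 = 18.0000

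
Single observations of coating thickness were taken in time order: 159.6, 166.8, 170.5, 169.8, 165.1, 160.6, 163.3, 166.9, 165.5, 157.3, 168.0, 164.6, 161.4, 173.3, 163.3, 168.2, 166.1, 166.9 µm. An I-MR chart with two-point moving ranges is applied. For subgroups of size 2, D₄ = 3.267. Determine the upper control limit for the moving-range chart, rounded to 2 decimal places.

16.09

Moving ranges: 7.2, 3.7, 0.7, 4.7, 4.5, 2.7, 3.6, 1.4, 8.2, 10.7, 3.4, 3.2, 11.9, 10.0, 4.9, 2.1, 0.8; M̄R̄ = 83.7000 / 17 = 4.9235
UCL_MR = D₄·M̄R̄ = 3.267 × 4.9235 = 16.0852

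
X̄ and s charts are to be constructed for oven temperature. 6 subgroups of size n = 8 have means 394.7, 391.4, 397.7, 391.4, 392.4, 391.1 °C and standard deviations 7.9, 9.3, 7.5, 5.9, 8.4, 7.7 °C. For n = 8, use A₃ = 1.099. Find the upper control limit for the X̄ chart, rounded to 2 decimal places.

X̄̄ = (394.7 + 391.4 + 397.7 + 391.4 + 392.4 + 391.1) / 6 = 393.1167
s̄ = (7.9 + 9.3 + 7.5 + 5.9 + 8.4 + 7.7) / 6 = 7.7833
UCL = X̄̄ + A₃·s̄ = 393.1167 + 1.099 × 7.7833 = 401.6705

401.67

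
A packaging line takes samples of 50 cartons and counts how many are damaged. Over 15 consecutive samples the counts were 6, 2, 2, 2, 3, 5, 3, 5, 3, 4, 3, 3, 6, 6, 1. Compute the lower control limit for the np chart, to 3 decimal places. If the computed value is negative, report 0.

0.000

p̄ = Σdᵢ / (k·n) = 54 / (15 × 50) = 0.07200
LCL = np̄ − 3·√(np̄(1−p̄)) = 3.6000 − 3 × 1.8278 = -1.8834 → 0 (negative, so LCL = 0)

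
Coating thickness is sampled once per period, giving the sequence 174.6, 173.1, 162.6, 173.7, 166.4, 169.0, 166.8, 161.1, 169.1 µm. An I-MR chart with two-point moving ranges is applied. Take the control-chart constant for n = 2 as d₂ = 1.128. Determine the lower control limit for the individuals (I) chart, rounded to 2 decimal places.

152.23

X̄ = (174.6 + 173.1 + 162.6 + 173.7 + 166.4 + 169.0 + 166.8 + 161.1 + 169.1) / 9 = 168.4889
Moving ranges: 1.5, 10.5, 11.1, 7.3, 2.6, 2.2, 5.7, 8.0; M̄R̄ = 48.9000 / 8 = 6.1125
LCL = X̄ − 3·M̄R̄/d₂ = 168.4889 − 3 × 6.1125 / 1.128 = 152.2322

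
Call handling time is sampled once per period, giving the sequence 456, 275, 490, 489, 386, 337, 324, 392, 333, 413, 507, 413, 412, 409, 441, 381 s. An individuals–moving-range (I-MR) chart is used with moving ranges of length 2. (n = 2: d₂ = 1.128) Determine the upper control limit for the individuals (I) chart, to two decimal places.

590.33

X̄ = (456 + 275 + 490 + 489 + 386 + 337 + 324 + 392 + 333 + 413 + 507 + 413 + 412 + 409 + 441 + 381) / 16 = 403.6250
Moving ranges: 181, 215, 1, 103, 49, 13, 68, 59, 80, 94, 94, 1, 3, 32, 60; M̄R̄ = 1053.0000 / 15 = 70.2000
UCL = X̄ + 3·M̄R̄/d₂ = 403.6250 + 3 × 70.2000 / 1.128 = 590.3271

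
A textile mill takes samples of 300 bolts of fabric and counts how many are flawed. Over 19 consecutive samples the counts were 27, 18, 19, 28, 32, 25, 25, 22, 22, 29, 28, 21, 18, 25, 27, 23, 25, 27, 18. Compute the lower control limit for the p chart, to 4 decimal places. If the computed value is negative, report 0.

0.0334

p̄ = Σdᵢ / (k·n) = 459 / (19 × 300) = 0.08053
LCL = p̄ − 3·√(p̄(1−p̄)/n) = 0.08053 − 3 × 0.01571 = 0.03340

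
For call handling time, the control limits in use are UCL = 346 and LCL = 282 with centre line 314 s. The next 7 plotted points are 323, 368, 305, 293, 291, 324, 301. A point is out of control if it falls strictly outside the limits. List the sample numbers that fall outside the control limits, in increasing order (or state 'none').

Compare each point to [282, 346]: sample 2 = 368 > UCL.

2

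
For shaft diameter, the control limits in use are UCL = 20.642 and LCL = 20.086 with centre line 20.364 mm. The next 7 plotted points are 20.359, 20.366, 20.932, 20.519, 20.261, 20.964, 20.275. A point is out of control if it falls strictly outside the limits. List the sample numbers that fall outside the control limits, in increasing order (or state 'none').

Compare each point to [20.086, 20.642]: sample 3 = 20.932 > UCL; sample 6 = 20.964 > UCL.

3, 6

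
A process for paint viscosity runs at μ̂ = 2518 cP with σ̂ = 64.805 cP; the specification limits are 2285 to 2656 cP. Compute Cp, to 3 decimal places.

0.954

Cp = (USL − LSL) / (6σ̂) = (2656 − 2285) / (6 × 64.805) = 371.0000 / 388.8300 = 0.9541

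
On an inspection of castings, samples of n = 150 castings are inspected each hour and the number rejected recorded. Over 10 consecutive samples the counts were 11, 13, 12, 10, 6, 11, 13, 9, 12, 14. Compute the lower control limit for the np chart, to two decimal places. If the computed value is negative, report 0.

1.48

p̄ = Σdᵢ / (k·n) = 111 / (10 × 150) = 0.07400
LCL = np̄ − 3·√(np̄(1−p̄)) = 11.1000 − 3 × 3.2060 = 1.4819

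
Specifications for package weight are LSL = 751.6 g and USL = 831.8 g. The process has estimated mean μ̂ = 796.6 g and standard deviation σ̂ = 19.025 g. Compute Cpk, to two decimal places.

0.62

Cpu = (USL − μ̂) / (3σ̂) = (831.8 − 796.6) / (3 × 19.025) = 0.6167; Cpl = (μ̂ − LSL) / (3σ̂) = (796.6 − 751.6) / (3 × 19.025) = 0.7884; Cpk = min(Cpu, Cpl) = 0.6167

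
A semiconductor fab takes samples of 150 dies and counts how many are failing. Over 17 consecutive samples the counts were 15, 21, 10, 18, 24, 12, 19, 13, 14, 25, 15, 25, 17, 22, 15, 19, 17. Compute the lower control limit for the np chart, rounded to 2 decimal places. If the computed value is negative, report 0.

p̄ = Σdᵢ / (k·n) = 301 / (17 × 150) = 0.11804
LCL = np̄ − 3·√(np̄(1−p̄)) = 17.7059 − 3 × 3.9517 = 5.8508

5.85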